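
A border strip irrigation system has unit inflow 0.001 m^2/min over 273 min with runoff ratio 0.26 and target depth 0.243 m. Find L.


L = q*t/((1+r)*Z)
L = 0.001*273/((1+0.26)*0.243)
L = 0.273/0.30618

0.8916 m


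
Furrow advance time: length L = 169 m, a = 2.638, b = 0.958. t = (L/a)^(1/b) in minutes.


t = (L/a)^(1/b)
t = (169/2.638)^(1/0.958)
t = 64.063685^(1/0.958)

76.8805 min


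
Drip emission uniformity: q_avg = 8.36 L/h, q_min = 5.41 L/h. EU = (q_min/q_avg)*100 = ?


EU = (q_min/q_avg)*100 = (5.41/8.36)*100 = 64.7129%

64.7129 %


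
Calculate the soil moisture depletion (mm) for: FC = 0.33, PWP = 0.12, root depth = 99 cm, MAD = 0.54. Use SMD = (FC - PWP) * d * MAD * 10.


SMD = (FC - PWP) * d * MAD * 10
SMD = (0.33 - 0.12) * 99 * 0.54 * 10
SMD = 0.2100 * 99 * 0.54 * 10

112.2660 mm


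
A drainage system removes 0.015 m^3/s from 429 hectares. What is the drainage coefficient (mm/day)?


DC = Q * 86400 / (A * 10000) * 1000
DC = 0.015 * 86400 / (429 * 10000) * 1000
DC = 1296000.0000 / 4290000

0.3021 mm/day


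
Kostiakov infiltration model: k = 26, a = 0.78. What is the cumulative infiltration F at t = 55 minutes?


F = k * t^a = 26 * 55^0.78
F = 26 * 22.776285

592.1834 mm


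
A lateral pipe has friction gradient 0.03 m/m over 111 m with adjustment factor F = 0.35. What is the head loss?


hf = J * L * F = 0.03 * 111 * 0.35 = 1.1655 m

1.1655 m


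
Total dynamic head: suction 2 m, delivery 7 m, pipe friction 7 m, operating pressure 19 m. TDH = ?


TDH = Hs + Hd + hf + Hp = 2 + 7 + 7 + 19 = 35

35 m


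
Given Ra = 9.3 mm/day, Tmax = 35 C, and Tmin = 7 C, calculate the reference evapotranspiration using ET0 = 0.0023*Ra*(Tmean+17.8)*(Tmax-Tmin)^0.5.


Tmean = (Tmax + Tmin)/2 = (35 + 7)/2 = 21.0
ET0 = 0.0023 * 9.3 * (21.0 + 17.8) * sqrt(35 - 7)
ET0 = 0.0023 * 9.3 * 38.8 * 5.291503

4.3916 mm/day


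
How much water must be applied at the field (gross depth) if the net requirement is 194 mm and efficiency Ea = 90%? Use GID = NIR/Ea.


Ea = 90% = 0.9
GID = NIR / Ea = 194 / 0.9 = 215.5556 mm

215.5556 mm


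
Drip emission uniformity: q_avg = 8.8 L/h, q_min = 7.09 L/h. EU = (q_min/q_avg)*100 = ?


EU = (q_min/q_avg)*100 = (7.09/8.8)*100 = 80.5682%

80.5682 %


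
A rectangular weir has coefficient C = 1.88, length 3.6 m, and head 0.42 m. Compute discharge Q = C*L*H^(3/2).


Q = C * L * H^(3/2) = 1.88 * 3.6 * 0.42^1.5 = 1.88 * 3.6 * 0.272191

1.8422 m^3/s


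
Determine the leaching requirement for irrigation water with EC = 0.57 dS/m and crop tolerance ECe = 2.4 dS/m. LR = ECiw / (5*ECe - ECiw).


LR = ECiw / (5*ECe - ECiw)
LR = 0.57 / (5*2.4 - 0.57)
LR = 0.57 / 11.4300

0.0499


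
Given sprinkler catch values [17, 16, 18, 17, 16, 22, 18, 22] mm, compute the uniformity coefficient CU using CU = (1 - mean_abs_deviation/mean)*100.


mean = 18.250000 mm
MAD = 1.875000 mm
CU = (1 - 1.875000/18.250000)*100

89.7260 %


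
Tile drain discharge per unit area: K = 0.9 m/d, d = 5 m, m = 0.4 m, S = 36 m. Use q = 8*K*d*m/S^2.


q = 8*K*d*m/S^2
q = 8*0.9*5*0.4/36^2
q = 14.4000 / 1296

0.0111 m/d


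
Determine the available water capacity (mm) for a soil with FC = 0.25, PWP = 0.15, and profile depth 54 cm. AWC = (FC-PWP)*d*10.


AWC = (FC - PWP) * d * 10
AWC = (0.25 - 0.15) * 54 * 10
AWC = 0.1000 * 54 * 10

54.0000 mm


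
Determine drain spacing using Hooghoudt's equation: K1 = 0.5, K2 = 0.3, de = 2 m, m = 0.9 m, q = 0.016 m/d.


S^2 = 8*K2*de*m/q + 4*K1*m^2/q
S^2 = 8*0.3*2*0.9/0.016 + 4*0.5*0.9^2/0.016
S = sqrt(371.2500)

19.2678 m


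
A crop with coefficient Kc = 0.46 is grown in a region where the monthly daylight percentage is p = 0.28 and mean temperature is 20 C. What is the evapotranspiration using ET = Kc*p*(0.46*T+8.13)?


ET = Kc * p * (0.46*T + 8.13)
ET = 0.46 * 0.28 * (0.46*20 + 8.13)
ET = 0.46 * 0.28 * 17.3300

2.2321 mm/day


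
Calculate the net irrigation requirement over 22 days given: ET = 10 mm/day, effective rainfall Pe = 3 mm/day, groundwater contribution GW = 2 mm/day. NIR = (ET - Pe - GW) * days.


Daily deficit = ET - Pe - GW = 10 - 3 - 2 = 5 mm/day
NIR = 5 * 22 = 110 mm

110.0000 mm


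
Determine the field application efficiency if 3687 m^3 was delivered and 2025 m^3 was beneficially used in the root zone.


Ea = V_root / V_field * 100 = 2025 / 3687 * 100 = 54.9227%

54.9227 %


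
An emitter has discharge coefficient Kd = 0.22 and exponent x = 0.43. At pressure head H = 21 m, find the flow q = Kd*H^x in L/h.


q = Kd * H^x = 0.22 * 21^0.43 = 0.22 * 3.703005

0.8147 L/h


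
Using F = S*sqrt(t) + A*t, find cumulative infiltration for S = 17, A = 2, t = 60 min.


F = S*sqrt(t) + A*t
F = 17*sqrt(60) + 2*60
F = 17*7.745967 + 120

251.6814 mm


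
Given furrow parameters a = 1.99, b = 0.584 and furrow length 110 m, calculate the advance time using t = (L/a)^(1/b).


t = (L/a)^(1/b)
t = (110/1.99)^(1/0.584)
t = 55.276382^(1/0.584)

963.3868 min


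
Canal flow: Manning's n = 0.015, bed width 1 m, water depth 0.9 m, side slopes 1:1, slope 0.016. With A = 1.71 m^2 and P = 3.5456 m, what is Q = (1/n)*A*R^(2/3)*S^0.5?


R = A/P = 1.71/3.5456 = 0.482288
Q = (1/0.015) * 1.71 * 0.482288^(2/3) * 0.016^0.5

8.8682 m^3/s


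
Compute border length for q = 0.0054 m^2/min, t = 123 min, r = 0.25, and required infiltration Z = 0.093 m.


L = q*t/((1+r)*Z)
L = 0.0054*123/((1+0.25)*0.093)
L = 0.6642/0.11625

5.7135 m


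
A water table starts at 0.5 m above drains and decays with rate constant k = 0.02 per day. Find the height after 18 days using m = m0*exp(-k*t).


m = m0 * exp(-k*t)
m = 0.5 * exp(-0.02 * 18)
m = 0.5 * exp(-0.3600)

0.3488 m


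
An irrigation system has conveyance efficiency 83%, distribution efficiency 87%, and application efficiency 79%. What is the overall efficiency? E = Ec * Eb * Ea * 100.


Ec = 0.83, Eb = 0.87, Ea = 0.79
E = 0.83 * 0.87 * 0.79 * 100 = 57.0459%

57.0459 %


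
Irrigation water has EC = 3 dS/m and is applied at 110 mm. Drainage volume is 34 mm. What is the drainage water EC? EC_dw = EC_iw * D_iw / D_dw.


EC_dw = EC_iw * D_iw / D_dw
EC_dw = 3 * 110 / 34
EC_dw = 330 / 34

9.7059 dS/m


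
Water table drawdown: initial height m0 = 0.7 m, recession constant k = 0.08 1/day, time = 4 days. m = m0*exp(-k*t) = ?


m = m0 * exp(-k*t)
m = 0.7 * exp(-0.08 * 4)
m = 0.7 * exp(-0.3200)

0.5083 m


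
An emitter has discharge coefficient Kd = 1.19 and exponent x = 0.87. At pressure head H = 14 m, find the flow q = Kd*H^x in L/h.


q = Kd * H^x = 1.19 * 14^0.87 = 1.19 * 9.934166

11.8217 L/h


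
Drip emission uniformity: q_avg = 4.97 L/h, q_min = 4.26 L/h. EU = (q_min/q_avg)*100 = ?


EU = (q_min/q_avg)*100 = (4.26/4.97)*100 = 85.7143%

85.7143 %


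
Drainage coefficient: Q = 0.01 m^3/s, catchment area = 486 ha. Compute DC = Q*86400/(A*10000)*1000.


DC = Q * 86400 / (A * 10000) * 1000
DC = 0.01 * 86400 / (486 * 10000) * 1000
DC = 864000.0000 / 4860000

0.1778 mm/day


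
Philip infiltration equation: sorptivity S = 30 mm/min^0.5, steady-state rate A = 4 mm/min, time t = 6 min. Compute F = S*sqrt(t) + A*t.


F = S*sqrt(t) + A*t
F = 30*sqrt(6) + 4*6
F = 30*2.449490 + 24

97.4847 mm


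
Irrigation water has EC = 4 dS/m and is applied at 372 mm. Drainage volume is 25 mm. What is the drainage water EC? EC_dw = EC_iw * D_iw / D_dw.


EC_dw = EC_iw * D_iw / D_dw
EC_dw = 4 * 372 / 25
EC_dw = 1488 / 25

59.5200 dS/m


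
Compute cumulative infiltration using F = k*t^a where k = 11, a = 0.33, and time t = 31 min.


F = k * t^a = 11 * 31^0.33
F = 11 * 3.105627

34.1619 mm


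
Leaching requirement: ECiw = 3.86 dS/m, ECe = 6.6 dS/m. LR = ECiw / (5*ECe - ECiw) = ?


LR = ECiw / (5*ECe - ECiw)
LR = 3.86 / (5*6.6 - 3.86)
LR = 3.86 / 29.1400

0.1325


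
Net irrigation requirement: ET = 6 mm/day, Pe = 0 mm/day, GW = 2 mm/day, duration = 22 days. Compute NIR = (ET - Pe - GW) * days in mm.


Daily deficit = ET - Pe - GW = 6 - 0 - 2 = 4 mm/day
NIR = 4 * 22 = 88 mm

88.0000 mm


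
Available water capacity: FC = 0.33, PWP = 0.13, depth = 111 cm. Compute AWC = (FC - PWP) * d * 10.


AWC = (FC - PWP) * d * 10
AWC = (0.33 - 0.13) * 111 * 10
AWC = 0.2000 * 111 * 10

222.0000 mm


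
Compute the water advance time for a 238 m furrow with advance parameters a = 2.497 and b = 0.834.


t = (L/a)^(1/b)
t = (238/2.497)^(1/0.834)
t = 95.314377^(1/0.834)

236.0976 min


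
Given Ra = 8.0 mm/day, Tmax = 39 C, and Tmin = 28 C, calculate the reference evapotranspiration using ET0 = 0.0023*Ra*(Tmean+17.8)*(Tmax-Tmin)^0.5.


Tmean = (Tmax + Tmin)/2 = (39 + 28)/2 = 33.5
ET0 = 0.0023 * 8.0 * (33.5 + 17.8) * sqrt(39 - 28)
ET0 = 0.0023 * 8.0 * 51.3 * 3.316625

3.1306 mm/day


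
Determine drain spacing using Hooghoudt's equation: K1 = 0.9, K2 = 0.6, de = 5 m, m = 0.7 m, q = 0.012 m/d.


S^2 = 8*K2*de*m/q + 4*K1*m^2/q
S^2 = 8*0.6*5*0.7/0.012 + 4*0.9*0.7^2/0.012
S = sqrt(1547.0000)

39.3319 m


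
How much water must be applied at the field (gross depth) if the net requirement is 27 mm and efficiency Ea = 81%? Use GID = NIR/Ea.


Ea = 81% = 0.81
GID = NIR / Ea = 27 / 0.81 = 33.3333 mm

33.3333 mm


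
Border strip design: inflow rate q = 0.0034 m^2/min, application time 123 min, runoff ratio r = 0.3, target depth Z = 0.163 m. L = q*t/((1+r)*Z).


L = q*t/((1+r)*Z)
L = 0.0034*123/((1+0.3)*0.163)
L = 0.4182/0.2119

1.9736 m


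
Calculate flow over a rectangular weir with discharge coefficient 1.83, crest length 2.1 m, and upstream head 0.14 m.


Q = C * L * H^(3/2) = 1.83 * 2.1 * 0.14^1.5 = 1.83 * 2.1 * 0.052383

0.2013 m^3/s


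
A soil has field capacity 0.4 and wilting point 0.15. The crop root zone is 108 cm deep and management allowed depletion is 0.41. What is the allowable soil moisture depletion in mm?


SMD = (FC - PWP) * d * MAD * 10
SMD = (0.4 - 0.15) * 108 * 0.41 * 10
SMD = 0.2500 * 108 * 0.41 * 10

110.7000 mm


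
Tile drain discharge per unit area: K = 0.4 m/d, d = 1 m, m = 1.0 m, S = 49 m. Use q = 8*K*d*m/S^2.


q = 8*K*d*m/S^2
q = 8*0.4*1*1.0/49^2
q = 3.2000 / 2401

0.0013 m/d


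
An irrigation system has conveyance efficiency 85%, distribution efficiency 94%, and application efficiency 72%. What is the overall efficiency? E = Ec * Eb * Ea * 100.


Ec = 0.85, Eb = 0.94, Ea = 0.72
E = 0.85 * 0.94 * 0.72 * 100 = 57.5280%

57.5280 %


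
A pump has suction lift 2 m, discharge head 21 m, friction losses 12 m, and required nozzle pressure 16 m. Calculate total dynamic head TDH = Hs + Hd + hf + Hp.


TDH = Hs + Hd + hf + Hp = 2 + 21 + 12 + 16 = 51

51 m


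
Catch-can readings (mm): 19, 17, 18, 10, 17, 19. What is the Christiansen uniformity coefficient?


mean = 16.666667 mm
MAD = 2.222222 mm
CU = (1 - 2.222222/16.666667)*100

86.6667 %


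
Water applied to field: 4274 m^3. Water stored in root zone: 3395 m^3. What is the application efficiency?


Ea = V_root / V_field * 100 = 3395 / 4274 * 100 = 79.4338%

79.4338 %


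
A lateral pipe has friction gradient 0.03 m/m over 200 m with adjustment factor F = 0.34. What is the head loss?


hf = J * L * F = 0.03 * 200 * 0.34 = 2.0400 m

2.0400 m


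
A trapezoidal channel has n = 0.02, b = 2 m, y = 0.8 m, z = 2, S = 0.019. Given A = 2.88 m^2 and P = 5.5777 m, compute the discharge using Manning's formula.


R = A/P = 2.88/5.5777 = 0.516342
Q = (1/0.02) * 2.88 * 0.516342^(2/3) * 0.019^0.5

12.7751 m^3/s


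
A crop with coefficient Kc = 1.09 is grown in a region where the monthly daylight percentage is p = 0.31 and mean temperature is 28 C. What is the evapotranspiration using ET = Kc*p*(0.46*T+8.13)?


ET = Kc * p * (0.46*T + 8.13)
ET = 1.09 * 0.31 * (0.46*28 + 8.13)
ET = 1.09 * 0.31 * 21.0100

7.0993 mm/day


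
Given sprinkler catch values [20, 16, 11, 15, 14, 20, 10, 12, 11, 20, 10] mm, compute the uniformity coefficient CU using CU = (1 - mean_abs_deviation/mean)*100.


mean = 14.454545 mm
MAD = 3.404959 mm
CU = (1 - 3.404959/14.454545)*100

76.4437 %


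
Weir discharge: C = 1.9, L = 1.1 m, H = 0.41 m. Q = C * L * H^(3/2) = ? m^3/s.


Q = C * L * H^(3/2) = 1.9 * 1.1 * 0.41^1.5 = 1.9 * 1.1 * 0.262528

0.5487 m^3/s


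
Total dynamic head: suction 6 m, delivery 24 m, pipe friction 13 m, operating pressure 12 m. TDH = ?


TDH = Hs + Hd + hf + Hp = 6 + 24 + 13 + 12 = 55

55 m


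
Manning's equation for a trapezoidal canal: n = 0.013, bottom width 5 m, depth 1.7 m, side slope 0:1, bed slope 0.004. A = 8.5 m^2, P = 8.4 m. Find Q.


R = A/P = 8.5/8.4 = 1.011905
Q = (1/0.013) * 8.5 * 1.011905^(2/3) * 0.004^0.5

41.6804 m^3/s


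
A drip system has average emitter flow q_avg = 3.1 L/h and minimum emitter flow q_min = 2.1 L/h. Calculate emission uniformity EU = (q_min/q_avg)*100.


EU = (q_min/q_avg)*100 = (2.1/3.1)*100 = 67.7419%

67.7419 %


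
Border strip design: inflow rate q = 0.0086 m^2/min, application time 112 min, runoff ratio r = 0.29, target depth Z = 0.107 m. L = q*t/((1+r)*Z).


L = q*t/((1+r)*Z)
L = 0.0086*112/((1+0.29)*0.107)
L = 0.9632/0.13803

6.9782 m


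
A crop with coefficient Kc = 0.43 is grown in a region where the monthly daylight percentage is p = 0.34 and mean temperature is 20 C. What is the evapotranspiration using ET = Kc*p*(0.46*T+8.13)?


ET = Kc * p * (0.46*T + 8.13)
ET = 0.43 * 0.34 * (0.46*20 + 8.13)
ET = 0.43 * 0.34 * 17.3300

2.5336 mm/day


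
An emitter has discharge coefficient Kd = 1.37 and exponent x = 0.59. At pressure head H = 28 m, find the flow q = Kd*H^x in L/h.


q = Kd * H^x = 1.37 * 28^0.59 = 1.37 * 7.142056

9.7846 L/h


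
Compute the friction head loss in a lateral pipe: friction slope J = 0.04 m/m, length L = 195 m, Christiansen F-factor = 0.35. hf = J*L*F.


hf = J * L * F = 0.04 * 195 * 0.35 = 2.7300 m

2.7300 m


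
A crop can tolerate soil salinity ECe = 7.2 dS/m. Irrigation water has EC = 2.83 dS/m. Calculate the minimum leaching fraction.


LR = ECiw / (5*ECe - ECiw)
LR = 2.83 / (5*7.2 - 2.83)
LR = 2.83 / 33.1700

0.0853


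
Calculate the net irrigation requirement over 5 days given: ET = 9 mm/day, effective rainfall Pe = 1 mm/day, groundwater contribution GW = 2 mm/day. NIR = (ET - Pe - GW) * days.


Daily deficit = ET - Pe - GW = 9 - 1 - 2 = 6 mm/day
NIR = 6 * 5 = 30 mm

30.0000 mm


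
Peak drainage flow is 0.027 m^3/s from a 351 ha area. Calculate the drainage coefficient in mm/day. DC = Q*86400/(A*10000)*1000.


DC = Q * 86400 / (A * 10000) * 1000
DC = 0.027 * 86400 / (351 * 10000) * 1000
DC = 2332800.0000 / 3510000

0.6646 mm/day


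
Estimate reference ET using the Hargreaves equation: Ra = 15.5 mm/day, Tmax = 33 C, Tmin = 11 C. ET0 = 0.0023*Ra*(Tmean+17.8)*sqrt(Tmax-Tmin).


Tmean = (Tmax + Tmin)/2 = (33 + 11)/2 = 22.0
ET0 = 0.0023 * 15.5 * (22.0 + 17.8) * sqrt(33 - 11)
ET0 = 0.0023 * 15.5 * 39.8 * 4.690416

6.6551 mm/day


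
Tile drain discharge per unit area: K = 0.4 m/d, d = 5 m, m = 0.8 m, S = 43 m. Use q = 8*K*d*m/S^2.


q = 8*K*d*m/S^2
q = 8*0.4*5*0.8/43^2
q = 12.8000 / 1849

0.0069 m/d


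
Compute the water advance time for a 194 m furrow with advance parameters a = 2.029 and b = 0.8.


t = (L/a)^(1/b)
t = (194/2.029)^(1/0.8)
t = 95.613603^(1/0.8)

298.9851 min


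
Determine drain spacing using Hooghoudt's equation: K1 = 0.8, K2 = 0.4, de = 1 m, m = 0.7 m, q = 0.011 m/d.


S^2 = 8*K2*de*m/q + 4*K1*m^2/q
S^2 = 8*0.4*1*0.7/0.011 + 4*0.8*0.7^2/0.011
S = sqrt(346.1818)

18.6060 m


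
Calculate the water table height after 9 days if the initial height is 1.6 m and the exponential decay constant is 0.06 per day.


m = m0 * exp(-k*t)
m = 1.6 * exp(-0.06 * 9)
m = 1.6 * exp(-0.5400)

0.9324 m


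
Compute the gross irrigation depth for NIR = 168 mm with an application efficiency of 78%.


Ea = 78% = 0.78
GID = NIR / Ea = 168 / 0.78 = 215.3846 mm

215.3846 mm


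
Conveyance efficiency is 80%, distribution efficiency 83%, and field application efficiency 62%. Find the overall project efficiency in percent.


Ec = 0.8, Eb = 0.83, Ea = 0.62
E = 0.8 * 0.83 * 0.62 * 100 = 41.1680%

41.1680 %


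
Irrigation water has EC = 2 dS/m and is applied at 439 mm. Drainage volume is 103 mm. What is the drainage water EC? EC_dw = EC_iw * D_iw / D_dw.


EC_dw = EC_iw * D_iw / D_dw
EC_dw = 2 * 439 / 103
EC_dw = 878 / 103

8.5243 dS/m


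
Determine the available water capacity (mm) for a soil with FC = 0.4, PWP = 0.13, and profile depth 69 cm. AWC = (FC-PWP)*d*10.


AWC = (FC - PWP) * d * 10
AWC = (0.4 - 0.13) * 69 * 10
AWC = 0.2700 * 69 * 10

186.3000 mm


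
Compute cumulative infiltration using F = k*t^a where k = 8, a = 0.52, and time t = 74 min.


F = k * t^a = 8 * 74^0.52
F = 8 * 9.375631

75.0050 mm


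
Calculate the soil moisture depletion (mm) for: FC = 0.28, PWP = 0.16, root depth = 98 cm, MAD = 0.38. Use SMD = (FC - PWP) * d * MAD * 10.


SMD = (FC - PWP) * d * MAD * 10
SMD = (0.28 - 0.16) * 98 * 0.38 * 10
SMD = 0.1200 * 98 * 0.38 * 10

44.6880 mm


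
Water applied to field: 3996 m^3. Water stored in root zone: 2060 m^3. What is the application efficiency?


Ea = V_root / V_field * 100 = 2060 / 3996 * 100 = 51.5516%

51.5516 %


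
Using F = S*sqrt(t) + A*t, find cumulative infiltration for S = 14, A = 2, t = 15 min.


F = S*sqrt(t) + A*t
F = 14*sqrt(15) + 2*15
F = 14*3.872983 + 30

84.2218 mm


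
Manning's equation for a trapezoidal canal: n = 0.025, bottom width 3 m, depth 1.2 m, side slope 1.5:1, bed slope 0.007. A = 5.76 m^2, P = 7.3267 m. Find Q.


R = A/P = 5.76/7.3267 = 0.786166
Q = (1/0.025) * 5.76 * 0.786166^(2/3) * 0.007^0.5

16.4200 m^3/s


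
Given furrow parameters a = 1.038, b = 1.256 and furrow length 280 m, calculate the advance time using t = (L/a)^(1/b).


t = (L/a)^(1/b)
t = (280/1.038)^(1/1.256)
t = 269.749518^(1/1.256)

86.1942 min


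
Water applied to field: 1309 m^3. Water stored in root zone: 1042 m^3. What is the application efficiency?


Ea = V_root / V_field * 100 = 1042 / 1309 * 100 = 79.6028%

79.6028 %


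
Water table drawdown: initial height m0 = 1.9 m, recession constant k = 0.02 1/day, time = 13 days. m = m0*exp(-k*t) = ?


m = m0 * exp(-k*t)
m = 1.9 * exp(-0.02 * 13)
m = 1.9 * exp(-0.2600)

1.4650 m


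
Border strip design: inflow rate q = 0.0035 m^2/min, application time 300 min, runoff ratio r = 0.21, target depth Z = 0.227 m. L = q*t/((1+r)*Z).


L = q*t/((1+r)*Z)
L = 0.0035*300/((1+0.21)*0.227)
L = 1.05/0.27467

3.8228 m


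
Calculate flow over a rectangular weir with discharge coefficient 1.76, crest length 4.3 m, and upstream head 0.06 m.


Q = C * L * H^(3/2) = 1.76 * 4.3 * 0.06^1.5 = 1.76 * 4.3 * 0.014697

0.1112 m^3/s


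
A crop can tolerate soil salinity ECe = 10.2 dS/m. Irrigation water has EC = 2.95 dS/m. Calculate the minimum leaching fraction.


LR = ECiw / (5*ECe - ECiw)
LR = 2.95 / (5*10.2 - 2.95)
LR = 2.95 / 48.0500

0.0614


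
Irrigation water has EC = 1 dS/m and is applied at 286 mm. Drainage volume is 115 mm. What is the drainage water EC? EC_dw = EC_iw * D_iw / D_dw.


EC_dw = EC_iw * D_iw / D_dw
EC_dw = 1 * 286 / 115
EC_dw = 286 / 115

2.4870 dS/m


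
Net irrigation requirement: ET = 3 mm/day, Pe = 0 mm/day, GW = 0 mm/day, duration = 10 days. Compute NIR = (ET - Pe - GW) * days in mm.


Daily deficit = ET - Pe - GW = 3 - 0 - 0 = 3 mm/day
NIR = 3 * 10 = 30 mm

30.0000 mm


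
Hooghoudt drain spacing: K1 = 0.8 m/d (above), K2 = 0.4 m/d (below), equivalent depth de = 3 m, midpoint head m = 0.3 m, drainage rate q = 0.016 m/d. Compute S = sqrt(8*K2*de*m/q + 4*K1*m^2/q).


S^2 = 8*K2*de*m/q + 4*K1*m^2/q
S^2 = 8*0.4*3*0.3/0.016 + 4*0.8*0.3^2/0.016
S = sqrt(198.0000)

14.0712 m


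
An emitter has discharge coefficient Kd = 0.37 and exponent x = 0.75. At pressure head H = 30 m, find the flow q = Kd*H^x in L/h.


q = Kd * H^x = 0.37 * 30^0.75 = 0.37 * 12.818610

4.7429 L/h


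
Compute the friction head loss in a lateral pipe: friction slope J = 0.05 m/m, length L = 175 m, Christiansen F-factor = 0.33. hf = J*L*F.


hf = J * L * F = 0.05 * 175 * 0.33 = 2.8875 m

2.8875 m


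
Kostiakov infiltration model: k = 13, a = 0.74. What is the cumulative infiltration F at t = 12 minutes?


F = k * t^a = 13 * 12^0.74
F = 13 * 6.289181

81.7594 mm


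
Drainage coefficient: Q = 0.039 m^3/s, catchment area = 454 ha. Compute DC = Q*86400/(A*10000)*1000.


DC = Q * 86400 / (A * 10000) * 1000
DC = 0.039 * 86400 / (454 * 10000) * 1000
DC = 3369600.0000 / 4540000

0.7422 mm/day


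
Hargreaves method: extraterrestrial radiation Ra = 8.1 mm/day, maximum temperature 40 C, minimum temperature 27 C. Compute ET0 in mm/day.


Tmean = (Tmax + Tmin)/2 = (40 + 27)/2 = 33.5
ET0 = 0.0023 * 8.1 * (33.5 + 17.8) * sqrt(40 - 27)
ET0 = 0.0023 * 8.1 * 51.3 * 3.605551

3.4459 mm/day


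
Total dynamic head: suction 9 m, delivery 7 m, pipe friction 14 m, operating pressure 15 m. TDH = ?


TDH = Hs + Hd + hf + Hp = 9 + 7 + 14 + 15 = 45

45 m


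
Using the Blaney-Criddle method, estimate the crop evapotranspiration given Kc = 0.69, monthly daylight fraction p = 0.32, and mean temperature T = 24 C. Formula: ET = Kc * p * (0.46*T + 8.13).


ET = Kc * p * (0.46*T + 8.13)
ET = 0.69 * 0.32 * (0.46*24 + 8.13)
ET = 0.69 * 0.32 * 19.1700

4.2327 mm/day


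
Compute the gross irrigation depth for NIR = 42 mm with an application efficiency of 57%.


Ea = 57% = 0.57
GID = NIR / Ea = 42 / 0.57 = 73.6842 mm

73.6842 mm


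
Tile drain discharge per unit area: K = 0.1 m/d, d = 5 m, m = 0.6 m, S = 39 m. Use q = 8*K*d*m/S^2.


q = 8*K*d*m/S^2
q = 8*0.1*5*0.6/39^2
q = 2.4000 / 1521

0.0016 m/d


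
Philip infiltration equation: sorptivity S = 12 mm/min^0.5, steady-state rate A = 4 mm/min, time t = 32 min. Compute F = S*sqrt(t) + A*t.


F = S*sqrt(t) + A*t
F = 12*sqrt(32) + 4*32
F = 12*5.656854 + 128

195.8822 mm


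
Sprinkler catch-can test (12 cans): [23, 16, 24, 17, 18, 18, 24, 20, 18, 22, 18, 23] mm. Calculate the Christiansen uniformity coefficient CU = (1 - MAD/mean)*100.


mean = 20.083333 mm
MAD = 2.597222 mm
CU = (1 - 2.597222/20.083333)*100

87.0678 %


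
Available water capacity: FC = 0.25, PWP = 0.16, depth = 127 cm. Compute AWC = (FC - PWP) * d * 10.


AWC = (FC - PWP) * d * 10
AWC = (0.25 - 0.16) * 127 * 10
AWC = 0.0900 * 127 * 10

114.3000 mm


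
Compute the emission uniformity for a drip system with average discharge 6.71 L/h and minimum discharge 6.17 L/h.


EU = (q_min/q_avg)*100 = (6.17/6.71)*100 = 91.9523%

91.9523 %


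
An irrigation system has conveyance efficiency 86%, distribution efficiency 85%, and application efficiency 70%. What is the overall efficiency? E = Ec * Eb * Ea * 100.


Ec = 0.86, Eb = 0.85, Ea = 0.7
E = 0.86 * 0.85 * 0.7 * 100 = 51.1700%

51.1700 %


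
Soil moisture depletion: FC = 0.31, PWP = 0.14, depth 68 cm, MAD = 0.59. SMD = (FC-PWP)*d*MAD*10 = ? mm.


SMD = (FC - PWP) * d * MAD * 10
SMD = (0.31 - 0.14) * 68 * 0.59 * 10
SMD = 0.1700 * 68 * 0.59 * 10

68.2040 mm


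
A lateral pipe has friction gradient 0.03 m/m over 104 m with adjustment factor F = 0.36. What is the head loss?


hf = J * L * F = 0.03 * 104 * 0.36 = 1.1232 m

1.1232 m


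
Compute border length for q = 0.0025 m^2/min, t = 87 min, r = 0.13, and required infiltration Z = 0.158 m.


L = q*t/((1+r)*Z)
L = 0.0025*87/((1+0.13)*0.158)
L = 0.2175/0.17854

1.2182 m


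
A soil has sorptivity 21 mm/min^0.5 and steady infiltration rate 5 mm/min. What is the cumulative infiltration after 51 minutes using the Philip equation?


F = S*sqrt(t) + A*t
F = 21*sqrt(51) + 5*51
F = 21*7.141428 + 255

404.9700 mm


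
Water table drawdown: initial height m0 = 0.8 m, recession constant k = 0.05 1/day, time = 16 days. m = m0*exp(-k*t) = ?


m = m0 * exp(-k*t)
m = 0.8 * exp(-0.05 * 16)
m = 0.8 * exp(-0.8000)

0.3595 m


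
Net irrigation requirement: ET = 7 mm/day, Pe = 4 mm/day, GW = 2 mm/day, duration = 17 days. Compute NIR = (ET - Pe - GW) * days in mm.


Daily deficit = ET - Pe - GW = 7 - 4 - 2 = 1 mm/day
NIR = 1 * 17 = 17 mm

17.0000 mm


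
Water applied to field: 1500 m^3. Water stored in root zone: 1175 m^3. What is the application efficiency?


Ea = V_root / V_field * 100 = 1175 / 1500 * 100 = 78.3333%

78.3333 %


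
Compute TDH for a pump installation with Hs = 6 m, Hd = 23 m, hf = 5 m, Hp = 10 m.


TDH = Hs + Hd + hf + Hp = 6 + 23 + 5 + 10 = 44

44 m


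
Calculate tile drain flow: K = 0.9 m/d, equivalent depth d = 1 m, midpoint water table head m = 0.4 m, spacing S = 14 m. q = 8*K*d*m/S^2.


q = 8*K*d*m/S^2
q = 8*0.9*1*0.4/14^2
q = 2.8800 / 196

0.0147 m/d


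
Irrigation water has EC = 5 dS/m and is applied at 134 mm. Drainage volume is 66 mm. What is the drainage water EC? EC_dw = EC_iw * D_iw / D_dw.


EC_dw = EC_iw * D_iw / D_dw
EC_dw = 5 * 134 / 66
EC_dw = 670 / 66

10.1515 dS/m


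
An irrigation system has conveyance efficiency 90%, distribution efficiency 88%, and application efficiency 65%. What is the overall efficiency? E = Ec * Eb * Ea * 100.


Ec = 0.9, Eb = 0.88, Ea = 0.65
E = 0.9 * 0.88 * 0.65 * 100 = 51.4800%

51.4800 %


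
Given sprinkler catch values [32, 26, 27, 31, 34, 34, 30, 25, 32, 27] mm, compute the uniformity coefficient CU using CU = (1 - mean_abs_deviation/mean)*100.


mean = 29.800000 mm
MAD = 2.840000 mm
CU = (1 - 2.840000/29.800000)*100

90.4698 %


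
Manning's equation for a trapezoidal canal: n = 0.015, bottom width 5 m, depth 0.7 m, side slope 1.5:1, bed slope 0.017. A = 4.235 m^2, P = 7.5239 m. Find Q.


R = A/P = 4.235/7.5239 = 0.562873
Q = (1/0.015) * 4.235 * 0.562873^(2/3) * 0.017^0.5

25.0954 m^3/s


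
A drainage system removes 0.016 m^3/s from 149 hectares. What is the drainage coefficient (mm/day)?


DC = Q * 86400 / (A * 10000) * 1000
DC = 0.016 * 86400 / (149 * 10000) * 1000
DC = 1382400.0000 / 1490000

0.9278 mm/day


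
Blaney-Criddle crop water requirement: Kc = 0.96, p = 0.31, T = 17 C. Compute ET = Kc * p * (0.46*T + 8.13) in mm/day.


ET = Kc * p * (0.46*T + 8.13)
ET = 0.96 * 0.31 * (0.46*17 + 8.13)
ET = 0.96 * 0.31 * 15.9500

4.7467 mm/day


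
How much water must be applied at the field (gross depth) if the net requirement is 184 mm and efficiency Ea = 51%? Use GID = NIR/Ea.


Ea = 51% = 0.51
GID = NIR / Ea = 184 / 0.51 = 360.7843 mm

360.7843 mm


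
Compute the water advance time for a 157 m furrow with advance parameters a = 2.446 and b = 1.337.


t = (L/a)^(1/b)
t = (157/2.446)^(1/1.337)
t = 64.186427^(1/1.337)

22.4835 min


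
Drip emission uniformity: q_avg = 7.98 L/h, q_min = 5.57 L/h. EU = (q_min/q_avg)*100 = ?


EU = (q_min/q_avg)*100 = (5.57/7.98)*100 = 69.7995%

69.7995 %


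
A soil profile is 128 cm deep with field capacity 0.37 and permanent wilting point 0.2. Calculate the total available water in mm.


AWC = (FC - PWP) * d * 10
AWC = (0.37 - 0.2) * 128 * 10
AWC = 0.1700 * 128 * 10

217.6000 mm


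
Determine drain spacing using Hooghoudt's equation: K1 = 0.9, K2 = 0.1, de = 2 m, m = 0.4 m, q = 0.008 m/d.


S^2 = 8*K2*de*m/q + 4*K1*m^2/q
S^2 = 8*0.1*2*0.4/0.008 + 4*0.9*0.4^2/0.008
S = sqrt(152.0000)

12.3288 m


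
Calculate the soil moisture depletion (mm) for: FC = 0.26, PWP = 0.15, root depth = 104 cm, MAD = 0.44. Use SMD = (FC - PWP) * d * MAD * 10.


SMD = (FC - PWP) * d * MAD * 10
SMD = (0.26 - 0.15) * 104 * 0.44 * 10
SMD = 0.1100 * 104 * 0.44 * 10

50.3360 mm


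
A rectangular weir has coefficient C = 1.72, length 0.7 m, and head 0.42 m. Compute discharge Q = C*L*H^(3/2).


Q = C * L * H^(3/2) = 1.72 * 0.7 * 0.42^1.5 = 1.72 * 0.7 * 0.272191

0.3277 m^3/s


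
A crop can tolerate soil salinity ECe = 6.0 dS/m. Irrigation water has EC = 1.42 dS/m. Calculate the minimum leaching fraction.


LR = ECiw / (5*ECe - ECiw)
LR = 1.42 / (5*6.0 - 1.42)
LR = 1.42 / 28.5800

0.0497


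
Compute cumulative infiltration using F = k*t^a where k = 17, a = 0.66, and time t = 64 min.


F = k * t^a = 17 * 64^0.66
F = 17 * 15.562479

264.5621 mm


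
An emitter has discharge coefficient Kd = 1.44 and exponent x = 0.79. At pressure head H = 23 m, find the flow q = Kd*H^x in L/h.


q = Kd * H^x = 1.44 * 23^0.79 = 1.44 * 11.905976

17.1446 L/h


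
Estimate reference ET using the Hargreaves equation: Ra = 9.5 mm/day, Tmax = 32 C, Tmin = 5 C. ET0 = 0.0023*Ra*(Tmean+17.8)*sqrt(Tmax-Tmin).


Tmean = (Tmax + Tmin)/2 = (32 + 5)/2 = 18.5
ET0 = 0.0023 * 9.5 * (18.5 + 17.8) * sqrt(32 - 5)
ET0 = 0.0023 * 9.5 * 36.3 * 5.196152

4.1214 mm/day


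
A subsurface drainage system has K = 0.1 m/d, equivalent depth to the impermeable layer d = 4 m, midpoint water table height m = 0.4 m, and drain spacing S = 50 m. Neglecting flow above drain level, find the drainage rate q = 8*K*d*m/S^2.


q = 8*K*d*m/S^2
q = 8*0.1*4*0.4/50^2
q = 1.2800 / 2500

5.1200e-04 m/d


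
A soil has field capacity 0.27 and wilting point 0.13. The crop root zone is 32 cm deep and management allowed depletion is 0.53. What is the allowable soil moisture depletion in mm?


SMD = (FC - PWP) * d * MAD * 10
SMD = (0.27 - 0.13) * 32 * 0.53 * 10
SMD = 0.1400 * 32 * 0.53 * 10

23.7440 mm


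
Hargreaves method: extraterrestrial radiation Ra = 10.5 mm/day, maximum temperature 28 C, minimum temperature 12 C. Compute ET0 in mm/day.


Tmean = (Tmax + Tmin)/2 = (28 + 12)/2 = 20.0
ET0 = 0.0023 * 10.5 * (20.0 + 17.8) * sqrt(28 - 12)
ET0 = 0.0023 * 10.5 * 37.8 * 4.000000

3.6515 mm/day


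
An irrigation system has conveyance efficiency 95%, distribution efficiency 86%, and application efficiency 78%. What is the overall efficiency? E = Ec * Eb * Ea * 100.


Ec = 0.95, Eb = 0.86, Ea = 0.78
E = 0.95 * 0.86 * 0.78 * 100 = 63.7260%

63.7260 %


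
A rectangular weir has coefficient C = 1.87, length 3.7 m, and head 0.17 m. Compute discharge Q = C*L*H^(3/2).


Q = C * L * H^(3/2) = 1.87 * 3.7 * 0.17^1.5 = 1.87 * 3.7 * 0.070093

0.4850 m^3/s


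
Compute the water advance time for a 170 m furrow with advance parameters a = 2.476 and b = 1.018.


t = (L/a)^(1/b)
t = (170/2.476)^(1/1.018)
t = 68.659128^(1/1.018)

63.7122 min


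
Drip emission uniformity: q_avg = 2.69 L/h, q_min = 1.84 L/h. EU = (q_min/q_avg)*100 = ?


EU = (q_min/q_avg)*100 = (1.84/2.69)*100 = 68.4015%

68.4015 %


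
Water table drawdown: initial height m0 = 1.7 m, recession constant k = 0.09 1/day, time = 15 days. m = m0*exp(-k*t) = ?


m = m0 * exp(-k*t)
m = 1.7 * exp(-0.09 * 15)
m = 1.7 * exp(-1.3500)

0.4407 m


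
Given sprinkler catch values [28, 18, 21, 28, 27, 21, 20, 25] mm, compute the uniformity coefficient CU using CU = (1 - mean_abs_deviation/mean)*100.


mean = 23.500000 mm
MAD = 3.500000 mm
CU = (1 - 3.500000/23.500000)*100

85.1064 %


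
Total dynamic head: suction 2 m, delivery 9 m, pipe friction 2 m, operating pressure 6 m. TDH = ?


TDH = Hs + Hd + hf + Hp = 2 + 9 + 2 + 6 = 19

19 m


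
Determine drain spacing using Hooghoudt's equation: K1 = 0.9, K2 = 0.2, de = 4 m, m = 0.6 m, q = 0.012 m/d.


S^2 = 8*K2*de*m/q + 4*K1*m^2/q
S^2 = 8*0.2*4*0.6/0.012 + 4*0.9*0.6^2/0.012
S = sqrt(428.0000)

20.6882 m


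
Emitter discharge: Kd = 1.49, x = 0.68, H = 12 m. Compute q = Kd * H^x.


q = Kd * H^x = 1.49 * 12^0.68 = 1.49 * 5.418053

8.0729 L/h


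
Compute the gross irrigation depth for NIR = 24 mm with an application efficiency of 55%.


Ea = 55% = 0.55
GID = NIR / Ea = 24 / 0.55 = 43.6364 mm

43.6364 mm


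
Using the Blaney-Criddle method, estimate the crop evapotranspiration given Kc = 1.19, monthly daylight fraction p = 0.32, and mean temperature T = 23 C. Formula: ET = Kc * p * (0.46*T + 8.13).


ET = Kc * p * (0.46*T + 8.13)
ET = 1.19 * 0.32 * (0.46*23 + 8.13)
ET = 1.19 * 0.32 * 18.7100

7.1248 mm/day


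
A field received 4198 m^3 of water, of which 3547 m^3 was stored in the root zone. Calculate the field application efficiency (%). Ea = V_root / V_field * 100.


Ea = V_root / V_field * 100 = 3547 / 4198 * 100 = 84.4926%

84.4926 %


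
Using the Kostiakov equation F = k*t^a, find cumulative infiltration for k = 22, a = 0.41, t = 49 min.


F = k * t^a = 22 * 49^0.41
F = 22 * 4.931515

108.4933 mm


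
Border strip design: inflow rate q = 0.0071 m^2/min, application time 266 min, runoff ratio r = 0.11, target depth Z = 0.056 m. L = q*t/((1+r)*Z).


L = q*t/((1+r)*Z)
L = 0.0071*266/((1+0.11)*0.056)
L = 1.8886/0.06216

30.3829 m


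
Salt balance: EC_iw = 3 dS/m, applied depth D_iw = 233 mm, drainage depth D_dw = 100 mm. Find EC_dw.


EC_dw = EC_iw * D_iw / D_dw
EC_dw = 3 * 233 / 100
EC_dw = 699 / 100

6.9900 dS/m


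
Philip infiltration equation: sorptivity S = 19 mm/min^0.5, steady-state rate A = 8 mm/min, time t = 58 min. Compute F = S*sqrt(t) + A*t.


F = S*sqrt(t) + A*t
F = 19*sqrt(58) + 8*58
F = 19*7.615773 + 464

608.6997 mm


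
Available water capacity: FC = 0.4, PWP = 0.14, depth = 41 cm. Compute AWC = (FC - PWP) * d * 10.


AWC = (FC - PWP) * d * 10
AWC = (0.4 - 0.14) * 41 * 10
AWC = 0.2600 * 41 * 10

106.6000 mm


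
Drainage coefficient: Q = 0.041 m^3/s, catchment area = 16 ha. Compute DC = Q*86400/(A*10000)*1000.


DC = Q * 86400 / (A * 10000) * 1000
DC = 0.041 * 86400 / (16 * 10000) * 1000
DC = 3542400.0000 / 160000

22.1400 mm/day


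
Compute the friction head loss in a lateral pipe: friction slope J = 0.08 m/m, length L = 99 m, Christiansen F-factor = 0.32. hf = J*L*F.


hf = J * L * F = 0.08 * 99 * 0.32 = 2.5344 m

2.5344 m


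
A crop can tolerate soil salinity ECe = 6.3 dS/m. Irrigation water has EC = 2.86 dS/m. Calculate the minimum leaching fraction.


LR = ECiw / (5*ECe - ECiw)
LR = 2.86 / (5*6.3 - 2.86)
LR = 2.86 / 28.6400

0.0999


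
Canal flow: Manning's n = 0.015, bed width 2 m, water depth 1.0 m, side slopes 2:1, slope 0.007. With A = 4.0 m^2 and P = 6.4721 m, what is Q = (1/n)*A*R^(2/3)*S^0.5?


R = A/P = 4.0/6.4721 = 0.618037
Q = (1/0.015) * 4.0 * 0.618037^(2/3) * 0.007^0.5

16.1880 m^3/s


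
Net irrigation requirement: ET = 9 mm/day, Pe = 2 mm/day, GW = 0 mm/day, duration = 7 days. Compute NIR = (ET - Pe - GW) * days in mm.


Daily deficit = ET - Pe - GW = 9 - 2 - 0 = 7 mm/day
NIR = 7 * 7 = 49 mm

49.0000 mm


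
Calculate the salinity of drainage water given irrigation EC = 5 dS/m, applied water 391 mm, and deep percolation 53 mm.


EC_dw = EC_iw * D_iw / D_dw
EC_dw = 5 * 391 / 53
EC_dw = 1955 / 53

36.8868 dS/m


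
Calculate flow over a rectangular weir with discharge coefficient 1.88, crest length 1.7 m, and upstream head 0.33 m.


Q = C * L * H^(3/2) = 1.88 * 1.7 * 0.33^1.5 = 1.88 * 1.7 * 0.189571

0.6059 m^3/s


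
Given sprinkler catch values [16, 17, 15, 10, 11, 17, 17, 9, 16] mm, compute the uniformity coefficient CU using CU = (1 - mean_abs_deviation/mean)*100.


mean = 14.222222 mm
MAD = 2.814815 mm
CU = (1 - 2.814815/14.222222)*100

80.2083 %


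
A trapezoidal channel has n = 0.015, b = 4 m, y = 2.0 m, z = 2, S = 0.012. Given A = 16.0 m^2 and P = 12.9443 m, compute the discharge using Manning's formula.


R = A/P = 16.0/12.9443 = 1.236065
Q = (1/0.015) * 16.0 * 1.236065^(2/3) * 0.012^0.5

134.5799 m^3/s


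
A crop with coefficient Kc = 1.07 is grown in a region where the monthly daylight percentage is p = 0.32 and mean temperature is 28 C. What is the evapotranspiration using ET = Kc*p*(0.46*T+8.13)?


ET = Kc * p * (0.46*T + 8.13)
ET = 1.07 * 0.32 * (0.46*28 + 8.13)
ET = 1.07 * 0.32 * 21.0100

7.1938 mm/day


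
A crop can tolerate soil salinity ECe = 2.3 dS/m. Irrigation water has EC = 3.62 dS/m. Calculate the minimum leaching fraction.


LR = ECiw / (5*ECe - ECiw)
LR = 3.62 / (5*2.3 - 3.62)
LR = 3.62 / 7.8800

0.4594


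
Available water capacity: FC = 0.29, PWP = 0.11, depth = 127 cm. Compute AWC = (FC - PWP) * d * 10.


AWC = (FC - PWP) * d * 10
AWC = (0.29 - 0.11) * 127 * 10
AWC = 0.1800 * 127 * 10

228.6000 mm


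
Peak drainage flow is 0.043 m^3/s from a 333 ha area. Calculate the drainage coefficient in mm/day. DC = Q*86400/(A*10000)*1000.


DC = Q * 86400 / (A * 10000) * 1000
DC = 0.043 * 86400 / (333 * 10000) * 1000
DC = 3715200.0000 / 3330000

1.1157 mm/day


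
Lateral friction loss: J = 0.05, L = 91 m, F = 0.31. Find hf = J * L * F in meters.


hf = J * L * F = 0.05 * 91 * 0.31 = 1.4105 m

1.4105 m


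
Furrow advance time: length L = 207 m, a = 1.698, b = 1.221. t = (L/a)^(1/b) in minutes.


t = (L/a)^(1/b)
t = (207/1.698)^(1/1.221)
t = 121.908127^(1/1.221)

51.1049 min


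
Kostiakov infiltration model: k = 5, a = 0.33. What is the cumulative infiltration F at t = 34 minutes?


F = k * t^a = 5 * 34^0.33
F = 5 * 3.201755

16.0088 mm


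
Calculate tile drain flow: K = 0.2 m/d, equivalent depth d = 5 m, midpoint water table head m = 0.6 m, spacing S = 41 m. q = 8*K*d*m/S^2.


q = 8*K*d*m/S^2
q = 8*0.2*5*0.6/41^2
q = 4.8000 / 1681

0.0029 m/d


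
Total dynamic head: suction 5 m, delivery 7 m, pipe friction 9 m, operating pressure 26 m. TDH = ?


TDH = Hs + Hd + hf + Hp = 5 + 7 + 9 + 26 = 47

47 m


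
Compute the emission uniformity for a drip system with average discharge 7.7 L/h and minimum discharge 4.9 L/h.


EU = (q_min/q_avg)*100 = (4.9/7.7)*100 = 63.6364%

63.6364 %


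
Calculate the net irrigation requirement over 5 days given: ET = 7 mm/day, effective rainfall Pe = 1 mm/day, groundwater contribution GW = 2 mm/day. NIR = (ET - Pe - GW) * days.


Daily deficit = ET - Pe - GW = 7 - 1 - 2 = 4 mm/day
NIR = 4 * 5 = 20 mm

20.0000 mm


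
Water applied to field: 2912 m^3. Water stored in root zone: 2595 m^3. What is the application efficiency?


Ea = V_root / V_field * 100 = 2595 / 2912 * 100 = 89.1140%

89.1140 %


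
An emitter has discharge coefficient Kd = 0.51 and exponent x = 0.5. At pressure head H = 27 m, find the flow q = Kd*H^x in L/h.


q = Kd * H^x = 0.51 * 27^0.5 = 0.51 * 5.196152

2.6500 L/h


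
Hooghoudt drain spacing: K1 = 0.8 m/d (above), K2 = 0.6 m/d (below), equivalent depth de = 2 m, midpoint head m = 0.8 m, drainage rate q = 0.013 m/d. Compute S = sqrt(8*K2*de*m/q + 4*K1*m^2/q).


S^2 = 8*K2*de*m/q + 4*K1*m^2/q
S^2 = 8*0.6*2*0.8/0.013 + 4*0.8*0.8^2/0.013
S = sqrt(748.3077)

27.3552 m


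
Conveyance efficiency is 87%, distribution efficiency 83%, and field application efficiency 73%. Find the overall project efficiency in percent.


Ec = 0.87, Eb = 0.83, Ea = 0.73
E = 0.87 * 0.83 * 0.73 * 100 = 52.7133%

52.7133 %


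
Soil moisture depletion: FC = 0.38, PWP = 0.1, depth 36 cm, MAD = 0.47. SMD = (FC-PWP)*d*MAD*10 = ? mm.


SMD = (FC - PWP) * d * MAD * 10
SMD = (0.38 - 0.1) * 36 * 0.47 * 10
SMD = 0.2800 * 36 * 0.47 * 10

47.3760 mm


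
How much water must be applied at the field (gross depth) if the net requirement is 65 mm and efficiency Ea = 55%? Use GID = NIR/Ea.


Ea = 55% = 0.55
GID = NIR / Ea = 65 / 0.55 = 118.1818 mm

118.1818 mm


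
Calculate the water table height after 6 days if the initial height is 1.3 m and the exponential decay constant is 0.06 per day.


m = m0 * exp(-k*t)
m = 1.3 * exp(-0.06 * 6)
m = 1.3 * exp(-0.3600)

0.9070 m


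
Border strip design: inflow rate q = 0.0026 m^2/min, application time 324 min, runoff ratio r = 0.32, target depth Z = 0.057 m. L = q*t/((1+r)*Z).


L = q*t/((1+r)*Z)
L = 0.0026*324/((1+0.32)*0.057)
L = 0.8424/0.07524

11.1962 m


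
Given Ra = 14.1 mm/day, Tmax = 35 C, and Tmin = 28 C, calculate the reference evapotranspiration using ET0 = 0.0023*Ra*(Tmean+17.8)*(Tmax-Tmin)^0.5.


Tmean = (Tmax + Tmin)/2 = (35 + 28)/2 = 31.5
ET0 = 0.0023 * 14.1 * (31.5 + 17.8) * sqrt(35 - 28)
ET0 = 0.0023 * 14.1 * 49.3 * 2.645751

4.2300 mm/day
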